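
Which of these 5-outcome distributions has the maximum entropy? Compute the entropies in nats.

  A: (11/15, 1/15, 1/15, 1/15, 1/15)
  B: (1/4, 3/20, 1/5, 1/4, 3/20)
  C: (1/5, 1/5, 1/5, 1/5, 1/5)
C

For a discrete distribution over n outcomes, entropy is maximized by the uniform distribution.

Computing entropies:
H(A) = 0.9496 nats
H(B) = 1.5842 nats
H(C) = 1.6094 nats

The uniform distribution (where all probabilities equal 1/5) achieves the maximum entropy of log_e(5) = 1.6094 nats.

Distribution C has the highest entropy.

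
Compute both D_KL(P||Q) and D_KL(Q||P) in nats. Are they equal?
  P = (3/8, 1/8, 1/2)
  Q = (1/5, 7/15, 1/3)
D_KL(P||Q) = 0.2738, D_KL(Q||P) = 0.3539

KL divergence is not symmetric: D_KL(P||Q) ≠ D_KL(Q||P) in general.

D_KL(P||Q) = 0.2738 nats
D_KL(Q||P) = 0.3539 nats

No, they are not equal!

This asymmetry is why KL divergence is not a true distance metric.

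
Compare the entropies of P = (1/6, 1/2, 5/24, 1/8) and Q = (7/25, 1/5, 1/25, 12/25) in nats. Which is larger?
P

Computing entropies in nats:
H(P) = 1.2319
H(Q) = 1.1594

Distribution P has higher entropy.

Intuition: The distribution closer to uniform (more spread out) has higher entropy.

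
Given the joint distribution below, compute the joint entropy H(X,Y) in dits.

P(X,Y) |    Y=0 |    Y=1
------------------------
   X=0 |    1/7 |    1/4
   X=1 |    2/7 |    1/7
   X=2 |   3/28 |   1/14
0.7332 dits

Joint entropy is H(X,Y) = -Σ_{x,y} p(x,y) log p(x,y).

Summing over all non-zero entries:
H(X,Y) = -[1/7·log_10(1/7) + 1/4·log_10(1/4) + 2/7·log_10(2/7) + 1/7·log_10(1/7) + 3/28·log_10(3/28) + 1/14·log_10(1/14)]
H(X,Y) = 0.7332 dits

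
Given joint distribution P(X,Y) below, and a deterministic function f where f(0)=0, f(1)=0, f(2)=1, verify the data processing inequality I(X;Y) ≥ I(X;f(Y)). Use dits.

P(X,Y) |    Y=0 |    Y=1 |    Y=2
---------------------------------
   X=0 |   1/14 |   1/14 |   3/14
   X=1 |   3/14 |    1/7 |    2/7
I(X;Y) = 0.0057, I(X;f(Y)) = 0.0049, inequality holds: 0.0057 ≥ 0.0049

Data Processing Inequality: For any Markov chain X → Y → Z, we have I(X;Y) ≥ I(X;Z).

Here Z = f(Y) is a deterministic function of Y, forming X → Y → Z.

Original I(X;Y) = 0.0057 dits

After applying f:
P(X,Z) where Z=f(Y):
- P(X,Z=0) = P(X,Y=0) + P(X,Y=1)
- P(X,Z=1) = P(X,Y=2)

I(X;Z) = I(X;f(Y)) = 0.0049 dits

Verification: 0.0057 ≥ 0.0049 ✓

Information cannot be created by processing; the function f can only lose information about X.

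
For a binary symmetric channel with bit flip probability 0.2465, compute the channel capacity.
0.1943 bits

For a binary symmetric channel (BSC) with error probability p:
Capacity C = 1 - H(p) bits per symbol

where H(p) = -p log₂(p) - (1-p) log₂(1-p) is the binary entropy function.

H(0.2465) = 0.8057 bits
C = 1 - 0.8057 = 0.1943 bits per symbol

This means we can reliably transmit up to 0.1943 bits of information per channel use.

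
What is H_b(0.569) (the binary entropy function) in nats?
0.6836 nats

The binary entropy function is:
H(p) = -p log(p) - (1-p) log(1-p)

H(0.569) = -0.569 × log_e(0.569) - 0.431 × log_e(0.431)
H(0.569) = 0.6836 nats

Note: Binary entropy is maximized at p=0.5 (H=1 bit) and minimized at p=0 or p=1 (H=0).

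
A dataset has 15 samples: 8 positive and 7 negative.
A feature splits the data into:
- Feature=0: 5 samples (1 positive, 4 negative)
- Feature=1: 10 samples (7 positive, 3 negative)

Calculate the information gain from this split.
0.1686 bits

Information Gain = H(Y) - H(Y|Feature)

Before split:
P(positive) = 8/15 = 0.5333
H(Y) = 0.9968 bits

After split:
Feature=0: H = 0.7219 bits (weight = 5/15)
Feature=1: H = 0.8813 bits (weight = 10/15)
H(Y|Feature) = (5/15)×0.7219 + (10/15)×0.8813 = 0.8282 bits

Information Gain = 0.9968 - 0.8282 = 0.1686 bits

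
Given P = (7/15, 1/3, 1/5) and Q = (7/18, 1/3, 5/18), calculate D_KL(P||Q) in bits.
0.0280 bits

KL divergence: D_KL(P||Q) = Σ p(x) log(p(x)/q(x))

Computing term by term:
  x=0: 7/15 × log_2[(7/15)/(7/18)] = 7/15 × 0.2630 = 0.1227
  x=1: 1/3 × log_2[(1/3)/(1/3)] = 1/3 × 0.0000 = 0.0000
  x=2: 1/5 × log_2[(1/5)/(5/18)] = 1/5 × -0.4739 = -0.0948

D_KL(P||Q) = 0.0280 bits

Note: KL divergence is always non-negative and equals 0 iff P = Q.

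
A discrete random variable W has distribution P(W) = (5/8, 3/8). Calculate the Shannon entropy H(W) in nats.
0.6616 nats

Shannon entropy is H(X) = -Σ p(x) log p(x).

For P = (5/8, 3/8):
H = -5/8 × log_e(5/8) -3/8 × log_e(3/8)
H = 0.6616 nats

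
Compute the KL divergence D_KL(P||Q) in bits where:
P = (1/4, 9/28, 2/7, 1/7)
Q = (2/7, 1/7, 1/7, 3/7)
0.3872 bits

KL divergence: D_KL(P||Q) = Σ p(x) log(p(x)/q(x))

Computing term by term:
  x=0: 1/4 × log_2[(1/4)/(2/7)] = 1/4 × -0.1926 = -0.0482
  x=1: 9/28 × log_2[(9/28)/(1/7)] = 9/28 × 1.1699 = 0.3760
  x=2: 2/7 × log_2[(2/7)/(1/7)] = 2/7 × 1.0000 = 0.2857
  x=3: 1/7 × log_2[(1/7)/(3/7)] = 1/7 × -1.5850 = -0.2264

D_KL(P||Q) = 0.3872 bits

Note: KL divergence is always non-negative and equals 0 iff P = Q.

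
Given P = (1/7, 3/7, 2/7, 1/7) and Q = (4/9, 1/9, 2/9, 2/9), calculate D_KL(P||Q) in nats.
0.4251 nats

KL divergence: D_KL(P||Q) = Σ p(x) log(p(x)/q(x))

Computing term by term:
  x=0: 1/7 × log_e[(1/7)/(4/9)] = 1/7 × -1.1350 = -0.1621
  x=1: 3/7 × log_e[(3/7)/(1/9)] = 3/7 × 1.3499 = 0.5785
  x=2: 2/7 × log_e[(2/7)/(2/9)] = 2/7 × 0.2513 = 0.0718
  x=3: 1/7 × log_e[(1/7)/(2/9)] = 1/7 × -0.4418 = -0.0631

D_KL(P||Q) = 0.4251 nats

Note: KL divergence is always non-negative and equals 0 iff P = Q.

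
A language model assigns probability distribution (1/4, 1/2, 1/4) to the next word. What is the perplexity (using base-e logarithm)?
2.8284

Perplexity is e^H (or exp(H) for natural log).

First, H = -Σ p log p = 1.0397 nats
Perplexity = e^1.0397 = 2.8284

Interpretation: The model's uncertainty is equivalent to choosing uniformly among 2.8 options.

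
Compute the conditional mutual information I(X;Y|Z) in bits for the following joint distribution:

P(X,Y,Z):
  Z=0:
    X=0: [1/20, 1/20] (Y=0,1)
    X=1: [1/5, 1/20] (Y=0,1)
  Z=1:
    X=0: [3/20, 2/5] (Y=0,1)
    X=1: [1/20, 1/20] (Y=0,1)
0.0355 bits

Conditional mutual information: I(X;Y|Z) = H(X|Z) + H(Y|Z) - H(X,Y|Z)

H(Z) = 0.9341
H(X,Z) = 1.6388 → H(X|Z) = 0.7047
H(Y,Z) = 1.8150 → H(Y|Z) = 0.8809
H(X,Y,Z) = 2.4842 → H(X,Y|Z) = 1.5501

I(X;Y|Z) = 0.7047 + 0.8809 - 1.5501 = 0.0355 bits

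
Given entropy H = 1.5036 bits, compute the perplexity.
2.8355

Perplexity is 2^H (or exp(H) for natural log).

H = 1.5036 bits
Perplexity = 2^1.5036 = 2.8355

Interpretation: The model's uncertainty is equivalent to choosing uniformly among 2.8 options.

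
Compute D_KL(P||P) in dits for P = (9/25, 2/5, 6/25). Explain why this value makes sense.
0.0000 dits

KL divergence satisfies the Gibbs inequality: D_KL(P||Q) ≥ 0 for all distributions P, Q.

D_KL(P||Q) = Σ p(x) log(p(x)/q(x))
Each term is p(x) × log_10(p(x)/p(x)) = p(x) × log_10(1) = 0, so the sum is 0.
D_KL(P||Q) = 0.0000 dits

When P = Q, the KL divergence is exactly 0, as there is no 'divergence' between identical distributions.

This non-negativity is a fundamental property: relative entropy cannot be negative because it measures how different Q is from P.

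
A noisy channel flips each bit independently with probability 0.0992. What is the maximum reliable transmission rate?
0.5335 bits

For a binary symmetric channel (BSC) with error probability p:
Capacity C = 1 - H(p) bits per symbol

where H(p) = -p log₂(p) - (1-p) log₂(1-p) is the binary entropy function.

H(0.0992) = 0.4665 bits
C = 1 - 0.4665 = 0.5335 bits per symbol

This means we can reliably transmit up to 0.5335 bits of information per channel use.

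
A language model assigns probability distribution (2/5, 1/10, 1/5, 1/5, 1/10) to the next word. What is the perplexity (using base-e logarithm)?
4.3528

Perplexity is e^H (or exp(H) for natural log).

First, H = -Σ p log p = 1.4708 nats
Perplexity = e^1.4708 = 4.3528

Interpretation: The model's uncertainty is equivalent to choosing uniformly among 4.4 options.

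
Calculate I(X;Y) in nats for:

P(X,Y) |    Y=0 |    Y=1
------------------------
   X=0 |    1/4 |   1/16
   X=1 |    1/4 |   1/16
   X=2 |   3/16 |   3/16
0.0484 nats

Mutual information: I(X;Y) = H(X) + H(Y) - H(X,Y)

Marginals:
P(X) = (5/16, 5/16, 3/8), H(X) = 1.0948 nats
P(Y) = (11/16, 5/16), H(Y) = 0.6211 nats

Joint entropy: H(X,Y) = 1.6675 nats

I(X;Y) = 1.0948 + 0.6211 - 1.6675 = 0.0484 nats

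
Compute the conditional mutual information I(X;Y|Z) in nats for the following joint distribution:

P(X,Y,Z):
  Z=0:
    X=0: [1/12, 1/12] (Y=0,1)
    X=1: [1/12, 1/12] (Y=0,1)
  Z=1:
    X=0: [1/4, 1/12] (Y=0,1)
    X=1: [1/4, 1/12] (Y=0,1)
0.0000 nats

Conditional mutual information: I(X;Y|Z) = H(X|Z) + H(Y|Z) - H(X,Y|Z)

H(Z) = 0.6365
H(X,Z) = 1.3297 → H(X|Z) = 0.6931
H(Y,Z) = 1.2425 → H(Y|Z) = 0.6059
H(X,Y,Z) = 1.9356 → H(X,Y|Z) = 1.2991

I(X;Y|Z) = 0.6931 + 0.6059 - 1.2991 = 0.0000 nats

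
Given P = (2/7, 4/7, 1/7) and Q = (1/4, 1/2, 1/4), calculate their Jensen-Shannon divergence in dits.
0.0040 dits

Jensen-Shannon divergence is:
JSD(P||Q) = 0.5 × D_KL(P||M) + 0.5 × D_KL(Q||M)
where M = 0.5 × (P + Q) is the mixture distribution.

M = 0.5 × (2/7, 4/7, 1/7) + 0.5 × (1/4, 1/2, 1/4) = (0.267857, 15/28, 0.196429)

D_KL(P||M) = 0.0043 dits
D_KL(Q||M) = 0.0037 dits

JSD(P||Q) = 0.5 × 0.0043 + 0.5 × 0.0037 = 0.0040 dits

Unlike KL divergence, JSD is symmetric and bounded: 0 ≤ JSD ≤ log(2).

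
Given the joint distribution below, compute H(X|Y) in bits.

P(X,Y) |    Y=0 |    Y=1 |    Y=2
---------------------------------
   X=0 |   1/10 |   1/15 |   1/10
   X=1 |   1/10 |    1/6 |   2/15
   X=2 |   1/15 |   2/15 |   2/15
1.5411 bits

Using the chain rule: H(X|Y) = H(X,Y) - H(Y)

First, compute H(X,Y) = 3.1111 bits

Marginal P(Y) = (4/15, 11/30, 11/30)
H(Y) = 1.5700 bits

H(X|Y) = H(X,Y) - H(Y) = 3.1111 - 1.5700 = 1.5411 bits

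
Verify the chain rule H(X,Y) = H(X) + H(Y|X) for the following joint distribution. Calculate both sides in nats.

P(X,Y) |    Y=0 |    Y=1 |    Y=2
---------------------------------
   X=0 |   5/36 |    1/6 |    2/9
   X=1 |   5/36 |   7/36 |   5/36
H(X,Y) = 1.7738, H(X) = 0.6916, H(Y|X) = 1.0822 (all in nats)

Chain rule: H(X,Y) = H(X) + H(Y|X)

Left side — joint entropy directly:
H(X,Y) = -Σ p(x,y) log p(x,y) = 1.7738 nats

Right side — compute H(Y|X) from the conditional distributions:
P(X) = (19/36, 17/36), so H(X) = 0.6916 nats
H(Y|X) = Σ_x P(X=x) · H(Y|X=x):
  P(Y|X=0) = (5/19, 6/19, 8/19), H(Y|X=0) = 1.0795, weight P(X=0) = 19/36
  P(Y|X=1) = (5/17, 7/17, 5/17), H(Y|X=1) = 1.0852, weight P(X=1) = 17/36
H(Y|X) = 1.0822 nats

H(X) + H(Y|X) = 0.6916 + 1.0822 = 1.7738 nats

Both sides equal 1.7738 nats. ✓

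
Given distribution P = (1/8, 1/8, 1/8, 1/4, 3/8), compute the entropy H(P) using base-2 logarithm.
2.1556 bits

Shannon entropy is H(X) = -Σ p(x) log p(x).

For P = (1/8, 1/8, 1/8, 1/4, 3/8):
H = -1/8 × log_2(1/8) -1/8 × log_2(1/8) -1/8 × log_2(1/8) -1/4 × log_2(1/4) -3/8 × log_2(3/8)
H = 2.1556 bits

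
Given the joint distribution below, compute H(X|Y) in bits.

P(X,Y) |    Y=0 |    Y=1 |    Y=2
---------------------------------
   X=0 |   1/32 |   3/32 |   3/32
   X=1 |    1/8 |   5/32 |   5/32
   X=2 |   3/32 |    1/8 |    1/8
1.5173 bits

Using the chain rule: H(X|Y) = H(X,Y) - H(Y)

First, compute H(X,Y) = 3.0786 bits

Marginal P(Y) = (1/4, 3/8, 3/8)
H(Y) = 1.5613 bits

H(X|Y) = H(X,Y) - H(Y) = 3.0786 - 1.5613 = 1.5173 bits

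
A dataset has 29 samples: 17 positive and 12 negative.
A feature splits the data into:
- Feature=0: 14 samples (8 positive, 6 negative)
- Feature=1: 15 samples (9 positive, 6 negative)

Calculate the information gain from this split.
0.0006 bits

Information Gain = H(Y) - H(Y|Feature)

Before split:
P(positive) = 17/29 = 0.5862
H(Y) = 0.9784 bits

After split:
Feature=0: H = 0.9852 bits (weight = 14/29)
Feature=1: H = 0.9710 bits (weight = 15/29)
H(Y|Feature) = (14/29)×0.9852 + (15/29)×0.9710 = 0.9778 bits

Information Gain = 0.9784 - 0.9778 = 0.0006 bits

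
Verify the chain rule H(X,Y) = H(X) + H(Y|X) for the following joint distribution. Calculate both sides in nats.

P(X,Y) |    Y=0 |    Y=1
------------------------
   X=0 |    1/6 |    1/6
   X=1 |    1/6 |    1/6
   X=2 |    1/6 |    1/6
H(X,Y) = 1.7918, H(X) = 1.0986, H(Y|X) = 0.6931 (all in nats)

Chain rule: H(X,Y) = H(X) + H(Y|X)

Left side — joint entropy directly:
H(X,Y) = -Σ p(x,y) log p(x,y) = 1.7918 nats

Right side — compute H(Y|X) from the conditional distributions:
P(X) = (1/3, 1/3, 1/3), so H(X) = 1.0986 nats
H(Y|X) = Σ_x P(X=x) · H(Y|X=x):
  P(Y|X=0) = (1/2, 1/2), H(Y|X=0) = 0.6931, weight P(X=0) = 1/3
  P(Y|X=1) = (1/2, 1/2), H(Y|X=1) = 0.6931, weight P(X=1) = 1/3
  P(Y|X=2) = (1/2, 1/2), H(Y|X=2) = 0.6931, weight P(X=2) = 1/3
H(Y|X) = 0.6931 nats

H(X) + H(Y|X) = 1.0986 + 0.6931 = 1.7918 nats

Both sides equal 1.7918 nats. ✓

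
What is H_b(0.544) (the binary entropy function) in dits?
0.2993 dits

The binary entropy function is:
H(p) = -p log(p) - (1-p) log(1-p)

H(0.544) = -0.544 × log_10(0.544) - 0.456 × log_10(0.456)
H(0.544) = 0.2993 dits

Note: Binary entropy is maximized at p=0.5 (H=1 bit) and minimized at p=0 or p=1 (H=0).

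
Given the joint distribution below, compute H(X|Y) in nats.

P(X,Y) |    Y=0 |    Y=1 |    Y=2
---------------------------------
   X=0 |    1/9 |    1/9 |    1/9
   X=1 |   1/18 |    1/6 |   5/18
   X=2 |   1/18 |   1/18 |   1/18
0.9683 nats

Using the chain rule: H(X|Y) = H(X,Y) - H(Y)

First, compute H(X,Y) = 2.0292 nats

Marginal P(Y) = (2/9, 1/3, 4/9)
H(Y) = 1.0609 nats

H(X|Y) = H(X,Y) - H(Y) = 2.0292 - 1.0609 = 0.9683 nats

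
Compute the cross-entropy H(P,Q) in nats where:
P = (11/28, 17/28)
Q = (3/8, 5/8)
0.6707 nats

Cross-entropy: H(P,Q) = -Σ p(x) log q(x)

Alternatively: H(P,Q) = H(P) + D_KL(P||Q)
H(P) = 0.6700 nats
D_KL(P||Q) = 0.0007 nats

H(P,Q) = 0.6700 + 0.0007 = 0.6707 nats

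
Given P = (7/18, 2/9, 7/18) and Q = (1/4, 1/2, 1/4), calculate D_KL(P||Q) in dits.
0.0710 dits

KL divergence: D_KL(P||Q) = Σ p(x) log(p(x)/q(x))

Computing term by term:
  x=0: 7/18 × log_10[(7/18)/(1/4)] = 7/18 × 0.1919 = 0.0746
  x=1: 2/9 × log_10[(2/9)/(1/2)] = 2/9 × -0.3522 = -0.0783
  x=2: 7/18 × log_10[(7/18)/(1/4)] = 7/18 × 0.1919 = 0.0746

D_KL(P||Q) = 0.0710 dits

Note: KL divergence is always non-negative and equals 0 iff P = Q.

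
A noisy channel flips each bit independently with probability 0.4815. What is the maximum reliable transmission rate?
0.0010 bits

For a binary symmetric channel (BSC) with error probability p:
Capacity C = 1 - H(p) bits per symbol

where H(p) = -p log₂(p) - (1-p) log₂(1-p) is the binary entropy function.

H(0.4815) = 0.9990 bits
C = 1 - 0.9990 = 0.0010 bits per symbol

This means we can reliably transmit up to 0.0010 bits of information per channel use.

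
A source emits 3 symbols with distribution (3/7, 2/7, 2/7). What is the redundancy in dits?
0.0085 dits

Redundancy measures how far a source is from maximum entropy:
R = H_max - H(X)

Maximum entropy for 3 symbols: H_max = log_10(3) = 0.4771 dits
Actual entropy: H(X) = 0.4686 dits
Redundancy: R = 0.4771 - 0.4686 = 0.0085 dits

This redundancy represents potential for compression: the source could be compressed by 0.0085 dits per symbol.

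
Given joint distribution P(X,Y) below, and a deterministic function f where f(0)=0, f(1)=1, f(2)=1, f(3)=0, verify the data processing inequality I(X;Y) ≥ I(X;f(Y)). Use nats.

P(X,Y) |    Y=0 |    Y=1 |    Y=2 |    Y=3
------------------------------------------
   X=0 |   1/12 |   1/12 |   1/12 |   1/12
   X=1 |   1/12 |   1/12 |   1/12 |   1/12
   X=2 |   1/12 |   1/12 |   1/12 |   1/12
I(X;Y) = 0.0000, I(X;f(Y)) = 0.0000, inequality holds: 0.0000 ≥ 0.0000

Data Processing Inequality: For any Markov chain X → Y → Z, we have I(X;Y) ≥ I(X;Z).

Here Z = f(Y) is a deterministic function of Y, forming X → Y → Z.

Original I(X;Y) = 0.0000 nats

After applying f:
P(X,Z) where Z=f(Y):
- P(X,Z=0) = P(X,Y=0) + P(X,Y=3)
- P(X,Z=1) = P(X,Y=1) + P(X,Y=2)

I(X;Z) = I(X;f(Y)) = 0.0000 nats

Verification: 0.0000 ≥ 0.0000 ✓

Information cannot be created by processing; the function f can only lose information about X.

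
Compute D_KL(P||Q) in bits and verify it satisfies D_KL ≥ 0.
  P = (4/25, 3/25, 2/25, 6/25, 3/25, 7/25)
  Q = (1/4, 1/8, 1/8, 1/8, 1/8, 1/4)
0.1030 bits

KL divergence satisfies the Gibbs inequality: D_KL(P||Q) ≥ 0 for all distributions P, Q.

D_KL(P||Q) = Σ p(x) log(p(x)/q(x))
Term by term:
  x=0: 4/25 × log_2[(4/25)/(1/4)] = -0.1030
  x=1: 3/25 × log_2[(3/25)/(1/8)] = -0.0071
  x=2: 2/25 × log_2[(2/25)/(1/8)] = -0.0515
  x=3: 6/25 × log_2[(6/25)/(1/8)] = 0.2259
  x=4: 3/25 × log_2[(3/25)/(1/8)] = -0.0071
  x=5: 7/25 × log_2[(7/25)/(1/4)] = 0.0458
D_KL(P||Q) = 0.1030 bits

D_KL(P||Q) = 0.1030 ≥ 0 ✓

This non-negativity is a fundamental property: relative entropy cannot be negative because it measures how different Q is from P.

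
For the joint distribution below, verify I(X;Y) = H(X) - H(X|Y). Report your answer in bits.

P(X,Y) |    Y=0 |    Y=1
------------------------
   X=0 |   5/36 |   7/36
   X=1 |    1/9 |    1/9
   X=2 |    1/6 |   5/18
I(X;Y) = 0.0068 bits

Mutual information has multiple equivalent forms:
- I(X;Y) = H(X) - H(X|Y)
- I(X;Y) = H(Y) - H(Y|X)
- I(X;Y) = H(X) + H(Y) - H(X,Y)

Computing all quantities:
H(X) = 1.5305, H(Y) = 0.9799, H(X,Y) = 2.5035
H(X|Y) = 1.5237, H(Y|X) = 0.9730

Verification:
H(X) - H(X|Y) = 1.5305 - 1.5237 = 0.0068
H(Y) - H(Y|X) = 0.9799 - 0.9730 = 0.0068
H(X) + H(Y) - H(X,Y) = 1.5305 + 0.9799 - 2.5035 = 0.0068

All forms give I(X;Y) = 0.0068 bits. ✓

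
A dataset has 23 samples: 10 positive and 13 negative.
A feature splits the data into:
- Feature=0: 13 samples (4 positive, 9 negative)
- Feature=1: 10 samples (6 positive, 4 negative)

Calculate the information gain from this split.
0.0622 bits

Information Gain = H(Y) - H(Y|Feature)

Before split:
P(positive) = 10/23 = 0.4348
H(Y) = 0.9877 bits

After split:
Feature=0: H = 0.8905 bits (weight = 13/23)
Feature=1: H = 0.9710 bits (weight = 10/23)
H(Y|Feature) = (13/23)×0.8905 + (10/23)×0.9710 = 0.9255 bits

Information Gain = 0.9877 - 0.9255 = 0.0622 bits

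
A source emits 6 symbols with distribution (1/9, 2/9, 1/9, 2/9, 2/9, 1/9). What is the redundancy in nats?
0.0566 nats

Redundancy measures how far a source is from maximum entropy:
R = H_max - H(X)

Maximum entropy for 6 symbols: H_max = log_e(6) = 1.7918 nats
Actual entropy: H(X) = 1.7351 nats
Redundancy: R = 1.7918 - 1.7351 = 0.0566 nats

This redundancy represents potential for compression: the source could be compressed by 0.0566 nats per symbol.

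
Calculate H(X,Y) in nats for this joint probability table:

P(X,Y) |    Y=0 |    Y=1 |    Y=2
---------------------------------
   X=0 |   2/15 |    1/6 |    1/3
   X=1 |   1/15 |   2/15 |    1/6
1.6813 nats

Joint entropy is H(X,Y) = -Σ_{x,y} p(x,y) log p(x,y).

Summing over all non-zero entries:
H(X,Y) = -[2/15·log_e(2/15) + 1/6·log_e(1/6) + 1/3·log_e(1/3) + 1/15·log_e(1/15) + 2/15·log_e(2/15) + 1/6·log_e(1/6)]
H(X,Y) = 1.6813 nats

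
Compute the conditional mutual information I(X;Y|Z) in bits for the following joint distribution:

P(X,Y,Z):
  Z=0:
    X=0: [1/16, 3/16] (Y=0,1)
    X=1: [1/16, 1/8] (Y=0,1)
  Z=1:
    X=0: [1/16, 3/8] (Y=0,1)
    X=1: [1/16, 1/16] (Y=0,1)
0.0486 bits

Conditional mutual information: I(X;Y|Z) = H(X|Z) + H(Y|Z) - H(X,Y|Z)

H(Z) = 0.9887
H(X,Z) = 1.8496 → H(X|Z) = 0.8609
H(Y,Z) = 1.7962 → H(Y|Z) = 0.8075
H(X,Y,Z) = 2.6085 → H(X,Y|Z) = 1.6198

I(X;Y|Z) = 0.8609 + 0.8075 - 1.6198 = 0.0486 bits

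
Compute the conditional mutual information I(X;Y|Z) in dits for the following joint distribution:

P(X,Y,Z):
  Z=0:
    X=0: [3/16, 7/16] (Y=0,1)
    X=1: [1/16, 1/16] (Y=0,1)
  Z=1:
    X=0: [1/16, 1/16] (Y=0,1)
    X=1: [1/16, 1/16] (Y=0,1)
0.0039 dits

Conditional mutual information: I(X;Y|Z) = H(X|Z) + H(Y|Z) - H(X,Y|Z)

H(Z) = 0.2442
H(X,Z) = 0.4662 → H(X|Z) = 0.2220
H(Y,Z) = 0.5268 → H(Y|Z) = 0.2826
H(X,Y,Z) = 0.7449 → H(X,Y|Z) = 0.5007

I(X;Y|Z) = 0.2220 + 0.2826 - 0.5007 = 0.0039 dits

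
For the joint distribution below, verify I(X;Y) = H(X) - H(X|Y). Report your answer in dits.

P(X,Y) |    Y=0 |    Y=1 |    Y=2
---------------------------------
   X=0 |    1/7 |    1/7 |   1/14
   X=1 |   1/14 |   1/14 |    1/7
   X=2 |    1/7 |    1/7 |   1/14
I(X;Y) = 0.0186 dits

Mutual information has multiple equivalent forms:
- I(X;Y) = H(X) - H(X|Y)
- I(X;Y) = H(Y) - H(Y|X)
- I(X;Y) = H(X) + H(Y) - H(X,Y)

Computing all quantities:
H(X) = 0.4748, H(Y) = 0.4748, H(X,Y) = 0.9311
H(X|Y) = 0.4563, H(Y|X) = 0.4563

Verification:
H(X) - H(X|Y) = 0.4748 - 0.4563 = 0.0186
H(Y) - H(Y|X) = 0.4748 - 0.4563 = 0.0186
H(X) + H(Y) - H(X,Y) = 0.4748 + 0.4748 - 0.9311 = 0.0186

All forms give I(X;Y) = 0.0186 dits. ✓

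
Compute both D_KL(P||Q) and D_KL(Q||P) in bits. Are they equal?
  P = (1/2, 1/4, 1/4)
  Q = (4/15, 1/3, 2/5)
D_KL(P||Q) = 0.1802, D_KL(Q||P) = 0.1677

KL divergence is not symmetric: D_KL(P||Q) ≠ D_KL(Q||P) in general.

D_KL(P||Q) = 0.1802 bits
D_KL(Q||P) = 0.1677 bits

No, they are not equal!

This asymmetry is why KL divergence is not a true distance metric.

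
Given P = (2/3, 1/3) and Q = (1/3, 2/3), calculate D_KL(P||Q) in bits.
0.3333 bits

KL divergence: D_KL(P||Q) = Σ p(x) log(p(x)/q(x))

Computing term by term:
  x=0: 2/3 × log_2[(2/3)/(1/3)] = 2/3 × 1.0000 = 0.6667
  x=1: 1/3 × log_2[(1/3)/(2/3)] = 1/3 × -1.0000 = -0.3333

D_KL(P||Q) = 0.3333 bits

Note: KL divergence is always non-negative and equals 0 iff P = Q.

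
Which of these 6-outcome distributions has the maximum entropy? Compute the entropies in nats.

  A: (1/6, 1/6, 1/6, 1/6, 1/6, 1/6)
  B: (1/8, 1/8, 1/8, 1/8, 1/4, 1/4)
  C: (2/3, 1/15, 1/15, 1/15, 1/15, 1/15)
A

For a discrete distribution over n outcomes, entropy is maximized by the uniform distribution.

Computing entropies:
H(A) = 1.7918 nats
H(B) = 1.7329 nats
H(C) = 1.1730 nats

The uniform distribution (where all probabilities equal 1/6) achieves the maximum entropy of log_e(6) = 1.7918 nats.

Distribution A has the highest entropy.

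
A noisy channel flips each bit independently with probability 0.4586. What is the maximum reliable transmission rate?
0.0050 bits

For a binary symmetric channel (BSC) with error probability p:
Capacity C = 1 - H(p) bits per symbol

where H(p) = -p log₂(p) - (1-p) log₂(1-p) is the binary entropy function.

H(0.4586) = 0.9950 bits
C = 1 - 0.9950 = 0.0050 bits per symbol

This means we can reliably transmit up to 0.0050 bits of information per channel use.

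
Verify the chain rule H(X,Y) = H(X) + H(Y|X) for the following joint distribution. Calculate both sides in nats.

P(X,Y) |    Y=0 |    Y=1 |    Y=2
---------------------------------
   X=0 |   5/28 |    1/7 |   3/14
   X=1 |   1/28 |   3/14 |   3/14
H(X,Y) = 1.6949, H(X) = 0.6906, H(Y|X) = 1.0043 (all in nats)

Chain rule: H(X,Y) = H(X) + H(Y|X)

Left side — joint entropy directly:
H(X,Y) = -Σ p(x,y) log p(x,y) = 1.6949 nats

Right side — compute H(Y|X) from the conditional distributions:
P(X) = (15/28, 13/28), so H(X) = 0.6906 nats
H(Y|X) = Σ_x P(X=x) · H(Y|X=x):
  P(Y|X=0) = (1/3, 4/15, 2/5), H(Y|X=0) = 1.0852, weight P(X=0) = 15/28
  P(Y|X=1) = (1/13, 6/13, 6/13), H(Y|X=1) = 0.9110, weight P(X=1) = 13/28
H(Y|X) = 1.0043 nats

H(X) + H(Y|X) = 0.6906 + 1.0043 = 1.6949 nats

Both sides equal 1.6949 nats. ✓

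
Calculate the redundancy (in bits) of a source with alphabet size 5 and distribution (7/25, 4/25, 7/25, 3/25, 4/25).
0.0804 bits

Redundancy measures how far a source is from maximum entropy:
R = H_max - H(X)

Maximum entropy for 5 symbols: H_max = log_2(5) = 2.3219 bits
Actual entropy: H(X) = 2.2415 bits
Redundancy: R = 2.3219 - 2.2415 = 0.0804 bits

This redundancy represents potential for compression: the source could be compressed by 0.0804 bits per symbol.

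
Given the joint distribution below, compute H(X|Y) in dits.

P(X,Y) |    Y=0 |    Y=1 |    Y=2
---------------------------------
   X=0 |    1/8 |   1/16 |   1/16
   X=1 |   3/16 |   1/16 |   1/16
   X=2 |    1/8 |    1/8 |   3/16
0.4469 dits

Using the chain rule: H(X|Y) = H(X,Y) - H(Y)

First, compute H(X,Y) = 0.9123 dits

Marginal P(Y) = (7/16, 1/4, 5/16)
H(Y) = 0.4654 dits

H(X|Y) = H(X,Y) - H(Y) = 0.9123 - 0.4654 = 0.4469 dits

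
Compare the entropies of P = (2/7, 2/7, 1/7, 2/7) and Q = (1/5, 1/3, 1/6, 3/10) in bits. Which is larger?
P

Computing entropies in bits:
H(P) = 1.9502
H(Q) = 1.9446

Distribution P has higher entropy.

Intuition: The distribution closer to uniform (more spread out) has higher entropy.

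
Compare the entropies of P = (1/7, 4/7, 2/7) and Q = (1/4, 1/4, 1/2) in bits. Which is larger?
Q

Computing entropies in bits:
H(P) = 1.3788
H(Q) = 1.5000

Distribution Q has higher entropy.

Intuition: The distribution closer to uniform (more spread out) has higher entropy.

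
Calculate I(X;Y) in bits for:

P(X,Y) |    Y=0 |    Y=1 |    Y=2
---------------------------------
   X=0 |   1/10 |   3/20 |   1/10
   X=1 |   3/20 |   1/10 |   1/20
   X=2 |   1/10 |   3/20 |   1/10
0.0315 bits

Mutual information: I(X;Y) = H(X) + H(Y) - H(X,Y)

Marginals:
P(X) = (7/20, 3/10, 7/20), H(X) = 1.5813 bits
P(Y) = (7/20, 2/5, 1/4), H(Y) = 1.5589 bits

Joint entropy: H(X,Y) = 3.1087 bits

I(X;Y) = 1.5813 + 1.5589 - 3.1087 = 0.0315 bits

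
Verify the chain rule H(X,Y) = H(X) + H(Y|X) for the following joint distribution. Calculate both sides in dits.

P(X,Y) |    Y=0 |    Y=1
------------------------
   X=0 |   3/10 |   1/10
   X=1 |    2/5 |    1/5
H(X,Y) = 0.5558, H(X) = 0.2923, H(Y|X) = 0.2635 (all in dits)

Chain rule: H(X,Y) = H(X) + H(Y|X)

Left side — joint entropy directly:
H(X,Y) = -Σ p(x,y) log p(x,y) = 0.5558 dits

Right side — compute H(Y|X) from the conditional distributions:
P(X) = (2/5, 3/5), so H(X) = 0.2923 dits
H(Y|X) = Σ_x P(X=x) · H(Y|X=x):
  P(Y|X=0) = (3/4, 1/4), H(Y|X=0) = 0.2442, weight P(X=0) = 2/5
  P(Y|X=1) = (2/3, 1/3), H(Y|X=1) = 0.2764, weight P(X=1) = 3/5
H(Y|X) = 0.2635 dits

H(X) + H(Y|X) = 0.2923 + 0.2635 = 0.5558 dits

Both sides equal 0.5558 dits. ✓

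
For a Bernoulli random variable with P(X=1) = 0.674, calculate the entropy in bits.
0.9108 bits

The binary entropy function is:
H(p) = -p log(p) - (1-p) log(1-p)

H(0.674) = -0.674 × log_2(0.674) - 0.326 × log_2(0.326)
H(0.674) = 0.9108 bits

Note: Binary entropy is maximized at p=0.5 (H=1 bit) and minimized at p=0 or p=1 (H=0).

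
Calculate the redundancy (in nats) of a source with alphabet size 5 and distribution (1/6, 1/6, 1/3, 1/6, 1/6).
0.0487 nats

Redundancy measures how far a source is from maximum entropy:
R = H_max - H(X)

Maximum entropy for 5 symbols: H_max = log_e(5) = 1.6094 nats
Actual entropy: H(X) = 1.5607 nats
Redundancy: R = 1.6094 - 1.5607 = 0.0487 nats

This redundancy represents potential for compression: the source could be compressed by 0.0487 nats per symbol.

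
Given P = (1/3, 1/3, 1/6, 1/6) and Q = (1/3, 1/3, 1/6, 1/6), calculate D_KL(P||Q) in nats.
0.0000 nats

KL divergence: D_KL(P||Q) = Σ p(x) log(p(x)/q(x))

Computing term by term:
  x=0: 1/3 × log_e[(1/3)/(1/3)] = 1/3 × 0.0000 = 0.0000
  x=1: 1/3 × log_e[(1/3)/(1/3)] = 1/3 × 0.0000 = 0.0000
  x=2: 1/6 × log_e[(1/6)/(1/6)] = 1/6 × 0.0000 = 0.0000
  x=3: 1/6 × log_e[(1/6)/(1/6)] = 1/6 × 0.0000 = 0.0000

D_KL(P||Q) = 0.0000 nats

Note: KL divergence is always non-negative and equals 0 iff P = Q.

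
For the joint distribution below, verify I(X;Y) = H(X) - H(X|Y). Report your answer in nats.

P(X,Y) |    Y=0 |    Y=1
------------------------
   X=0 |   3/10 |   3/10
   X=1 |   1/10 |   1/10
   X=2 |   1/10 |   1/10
I(X;Y) = 0.0000 nats

Mutual information has multiple equivalent forms:
- I(X;Y) = H(X) - H(X|Y)
- I(X;Y) = H(Y) - H(Y|X)
- I(X;Y) = H(X) + H(Y) - H(X,Y)

Computing all quantities:
H(X) = 0.9503, H(Y) = 0.6931, H(X,Y) = 1.6434
H(X|Y) = 0.9503, H(Y|X) = 0.6931

Verification:
H(X) - H(X|Y) = 0.9503 - 0.9503 = 0.0000
H(Y) - H(Y|X) = 0.6931 - 0.6931 = 0.0000
H(X) + H(Y) - H(X,Y) = 0.9503 + 0.6931 - 1.6434 = 0.0000

All forms give I(X;Y) = 0.0000 nats. ✓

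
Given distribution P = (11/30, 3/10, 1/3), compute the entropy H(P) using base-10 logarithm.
0.4757 dits

Shannon entropy is H(X) = -Σ p(x) log p(x).

For P = (11/30, 3/10, 1/3):
H = -11/30 × log_10(11/30) -3/10 × log_10(3/10) -1/3 × log_10(1/3)
H = 0.4757 dits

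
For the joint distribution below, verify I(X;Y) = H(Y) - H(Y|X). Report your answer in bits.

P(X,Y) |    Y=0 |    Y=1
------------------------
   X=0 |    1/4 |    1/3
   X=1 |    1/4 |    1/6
I(X;Y) = 0.0207 bits

Mutual information has multiple equivalent forms:
- I(X;Y) = H(X) - H(X|Y)
- I(X;Y) = H(Y) - H(Y|X)
- I(X;Y) = H(X) + H(Y) - H(X,Y)

Computing all quantities:
H(X) = 0.9799, H(Y) = 1.0000, H(X,Y) = 1.9591
H(X|Y) = 0.9591, H(Y|X) = 0.9793

Verification:
H(X) - H(X|Y) = 0.9799 - 0.9591 = 0.0207
H(Y) - H(Y|X) = 1.0000 - 0.9793 = 0.0207
H(X) + H(Y) - H(X,Y) = 0.9799 + 1.0000 - 1.9591 = 0.0207

All forms give I(X;Y) = 0.0207 bits. ✓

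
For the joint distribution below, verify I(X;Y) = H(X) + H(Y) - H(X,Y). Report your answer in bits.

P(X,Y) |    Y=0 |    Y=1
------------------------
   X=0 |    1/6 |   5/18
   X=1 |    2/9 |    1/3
I(X;Y) = 0.0005 bits

Mutual information has multiple equivalent forms:
- I(X;Y) = H(X) - H(X|Y)
- I(X;Y) = H(Y) - H(Y|X)
- I(X;Y) = H(X) + H(Y) - H(X,Y)

Computing all quantities:
H(X) = 0.9911, H(Y) = 0.9641, H(X,Y) = 1.9547
H(X|Y) = 0.9906, H(Y|X) = 0.9636

Verification:
H(X) - H(X|Y) = 0.9911 - 0.9906 = 0.0005
H(Y) - H(Y|X) = 0.9641 - 0.9636 = 0.0005
H(X) + H(Y) - H(X,Y) = 0.9911 + 0.9641 - 1.9547 = 0.0005

All forms give I(X;Y) = 0.0005 bits. ✓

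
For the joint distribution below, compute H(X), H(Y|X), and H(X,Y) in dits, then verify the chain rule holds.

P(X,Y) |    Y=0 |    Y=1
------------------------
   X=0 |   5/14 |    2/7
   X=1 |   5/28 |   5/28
H(X,Y) = 0.5824, H(X) = 0.2831, H(Y|X) = 0.2993 (all in dits)

Chain rule: H(X,Y) = H(X) + H(Y|X)

Left side — joint entropy directly:
H(X,Y) = -Σ p(x,y) log p(x,y) = 0.5824 dits

Right side — compute H(Y|X) from the conditional distributions:
P(X) = (9/14, 5/14), so H(X) = 0.2831 dits
H(Y|X) = Σ_x P(X=x) · H(Y|X=x):
  P(Y|X=0) = (5/9, 4/9), H(Y|X=0) = 0.2983, weight P(X=0) = 9/14
  P(Y|X=1) = (1/2, 1/2), H(Y|X=1) = 0.3010, weight P(X=1) = 5/14
H(Y|X) = 0.2993 dits

H(X) + H(Y|X) = 0.2831 + 0.2993 = 0.5824 dits

Both sides equal 0.5824 dits. ✓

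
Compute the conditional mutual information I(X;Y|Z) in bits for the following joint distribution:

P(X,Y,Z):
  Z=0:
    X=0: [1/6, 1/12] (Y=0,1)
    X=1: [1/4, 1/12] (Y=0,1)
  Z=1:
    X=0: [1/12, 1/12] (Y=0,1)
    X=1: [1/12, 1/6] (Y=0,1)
0.0118 bits

Conditional mutual information: I(X;Y|Z) = H(X|Z) + H(Y|Z) - H(X,Y|Z)

H(Z) = 0.9799
H(X,Z) = 1.9591 → H(X|Z) = 0.9793
H(Y,Z) = 1.8879 → H(Y|Z) = 0.9080
H(X,Y,Z) = 2.8554 → H(X,Y|Z) = 1.8755

I(X;Y|Z) = 0.9793 + 0.9080 - 1.8755 = 0.0118 bits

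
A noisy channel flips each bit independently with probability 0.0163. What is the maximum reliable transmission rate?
0.8799 bits

For a binary symmetric channel (BSC) with error probability p:
Capacity C = 1 - H(p) bits per symbol

where H(p) = -p log₂(p) - (1-p) log₂(1-p) is the binary entropy function.

H(0.0163) = 0.1201 bits
C = 1 - 0.1201 = 0.8799 bits per symbol

This means we can reliably transmit up to 0.8799 bits of information per channel use.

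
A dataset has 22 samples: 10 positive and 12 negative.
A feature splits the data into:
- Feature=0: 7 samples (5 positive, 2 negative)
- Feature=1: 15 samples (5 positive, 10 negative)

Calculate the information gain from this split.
0.0933 bits

Information Gain = H(Y) - H(Y|Feature)

Before split:
P(positive) = 10/22 = 0.4545
H(Y) = 0.9940 bits

After split:
Feature=0: H = 0.8631 bits (weight = 7/22)
Feature=1: H = 0.9183 bits (weight = 15/22)
H(Y|Feature) = (7/22)×0.8631 + (15/22)×0.9183 = 0.9007 bits

Information Gain = 0.9940 - 0.9007 = 0.0933 bits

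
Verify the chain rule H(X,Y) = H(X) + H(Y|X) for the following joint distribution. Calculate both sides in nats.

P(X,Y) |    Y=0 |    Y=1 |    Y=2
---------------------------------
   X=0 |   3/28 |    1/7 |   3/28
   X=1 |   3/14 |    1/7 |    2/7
H(X,Y) = 1.7226, H(X) = 0.6518, H(Y|X) = 1.0709 (all in nats)

Chain rule: H(X,Y) = H(X) + H(Y|X)

Left side — joint entropy directly:
H(X,Y) = -Σ p(x,y) log p(x,y) = 1.7226 nats

Right side — compute H(Y|X) from the conditional distributions:
P(X) = (5/14, 9/14), so H(X) = 0.6518 nats
H(Y|X) = Σ_x P(X=x) · H(Y|X=x):
  P(Y|X=0) = (3/10, 2/5, 3/10), H(Y|X=0) = 1.0889, weight P(X=0) = 5/14
  P(Y|X=1) = (1/3, 2/9, 4/9), H(Y|X=1) = 1.0609, weight P(X=1) = 9/14
H(Y|X) = 1.0709 nats

H(X) + H(Y|X) = 0.6518 + 1.0709 = 1.7226 nats

Both sides equal 1.7226 nats. ✓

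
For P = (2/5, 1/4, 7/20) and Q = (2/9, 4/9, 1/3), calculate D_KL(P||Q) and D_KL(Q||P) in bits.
D_KL(P||Q) = 0.1563, D_KL(Q||P) = 0.1570

KL divergence is not symmetric: D_KL(P||Q) ≠ D_KL(Q||P) in general.

D_KL(P||Q) = 0.1563 bits
D_KL(Q||P) = 0.1570 bits

No, they are not equal!

This asymmetry is why KL divergence is not a true distance metric.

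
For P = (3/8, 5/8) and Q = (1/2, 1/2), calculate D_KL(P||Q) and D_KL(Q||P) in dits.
D_KL(P||Q) = 0.0137, D_KL(Q||P) = 0.0140

KL divergence is not symmetric: D_KL(P||Q) ≠ D_KL(Q||P) in general.

D_KL(P||Q) = 0.0137 dits
D_KL(Q||P) = 0.0140 dits

No, they are not equal!

This asymmetry is why KL divergence is not a true distance metric.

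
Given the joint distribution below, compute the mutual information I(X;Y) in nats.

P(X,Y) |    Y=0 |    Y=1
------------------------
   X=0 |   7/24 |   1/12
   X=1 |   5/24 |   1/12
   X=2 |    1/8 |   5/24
0.0679 nats

Mutual information: I(X;Y) = H(X) + H(Y) - H(X,Y)

Marginals:
P(X) = (3/8, 7/24, 1/3), H(X) = 1.0934 nats
P(Y) = (5/8, 3/8), H(Y) = 0.6616 nats

Joint entropy: H(X,Y) = 1.6870 nats

I(X;Y) = 1.0934 + 0.6616 - 1.6870 = 0.0679 nats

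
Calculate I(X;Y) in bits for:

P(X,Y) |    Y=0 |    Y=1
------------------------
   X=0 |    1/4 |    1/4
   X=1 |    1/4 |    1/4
0.0000 bits

Mutual information: I(X;Y) = H(X) + H(Y) - H(X,Y)

Marginals:
P(X) = (1/2, 1/2), H(X) = 1.0000 bits
P(Y) = (1/2, 1/2), H(Y) = 1.0000 bits

Joint entropy: H(X,Y) = 2.0000 bits

I(X;Y) = 1.0000 + 1.0000 - 2.0000 = 0.0000 bits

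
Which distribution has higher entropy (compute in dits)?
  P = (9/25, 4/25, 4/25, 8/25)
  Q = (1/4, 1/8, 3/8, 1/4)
Q

Computing entropies in dits:
H(P) = 0.5728
H(Q) = 0.5737

Distribution Q has higher entropy.

Intuition: The distribution closer to uniform (more spread out) has higher entropy.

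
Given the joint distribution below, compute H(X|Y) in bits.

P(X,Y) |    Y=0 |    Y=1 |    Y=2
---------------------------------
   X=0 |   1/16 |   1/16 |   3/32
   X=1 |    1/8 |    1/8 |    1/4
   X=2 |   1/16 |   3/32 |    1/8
1.4882 bits

Using the chain rule: H(X|Y) = H(X,Y) - H(Y)

First, compute H(X,Y) = 3.0153 bits

Marginal P(Y) = (1/4, 9/32, 15/32)
H(Y) = 1.5271 bits

H(X|Y) = H(X,Y) - H(Y) = 3.0153 - 1.5271 = 1.4882 bits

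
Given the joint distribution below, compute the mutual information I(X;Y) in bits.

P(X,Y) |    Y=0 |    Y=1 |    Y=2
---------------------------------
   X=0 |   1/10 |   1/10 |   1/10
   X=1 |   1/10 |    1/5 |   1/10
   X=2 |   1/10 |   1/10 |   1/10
0.0200 bits

Mutual information: I(X;Y) = H(X) + H(Y) - H(X,Y)

Marginals:
P(X) = (3/10, 2/5, 3/10), H(X) = 1.5710 bits
P(Y) = (3/10, 2/5, 3/10), H(Y) = 1.5710 bits

Joint entropy: H(X,Y) = 3.1219 bits

I(X;Y) = 1.5710 + 1.5710 - 3.1219 = 0.0200 bits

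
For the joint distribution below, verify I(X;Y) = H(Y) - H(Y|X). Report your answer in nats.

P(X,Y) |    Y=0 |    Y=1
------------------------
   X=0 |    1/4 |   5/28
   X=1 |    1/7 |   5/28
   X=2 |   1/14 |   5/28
I(X;Y) = 0.0291 nats

Mutual information has multiple equivalent forms:
- I(X;Y) = H(X) - H(X|Y)
- I(X;Y) = H(Y) - H(Y|X)
- I(X;Y) = H(X) + H(Y) - H(X,Y)

Computing all quantities:
H(X) = 1.0745, H(Y) = 0.6906, H(X,Y) = 1.7360
H(X|Y) = 1.0454, H(Y|X) = 0.6615

Verification:
H(X) - H(X|Y) = 1.0745 - 1.0454 = 0.0291
H(Y) - H(Y|X) = 0.6906 - 0.6615 = 0.0291
H(X) + H(Y) - H(X,Y) = 1.0745 + 0.6906 - 1.7360 = 0.0291

All forms give I(X;Y) = 0.0291 nats. ✓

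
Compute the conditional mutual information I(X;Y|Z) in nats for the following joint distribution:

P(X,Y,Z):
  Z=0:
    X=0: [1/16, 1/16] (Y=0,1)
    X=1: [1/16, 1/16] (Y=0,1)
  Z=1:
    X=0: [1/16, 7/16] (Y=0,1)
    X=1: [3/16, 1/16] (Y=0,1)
0.1484 nats

Conditional mutual information: I(X;Y|Z) = H(X|Z) + H(Y|Z) - H(X,Y|Z)

H(Z) = 0.5623
H(X,Z) = 1.2130 → H(X|Z) = 0.6507
H(Y,Z) = 1.2130 → H(Y|Z) = 0.6507
H(X,Y,Z) = 1.7153 → H(X,Y|Z) = 1.1529

I(X;Y|Z) = 0.6507 + 0.6507 - 1.1529 = 0.1484 nats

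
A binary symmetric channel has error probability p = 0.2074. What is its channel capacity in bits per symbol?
0.2635 bits

For a binary symmetric channel (BSC) with error probability p:
Capacity C = 1 - H(p) bits per symbol

where H(p) = -p log₂(p) - (1-p) log₂(1-p) is the binary entropy function.

H(0.2074) = 0.7365 bits
C = 1 - 0.7365 = 0.2635 bits per symbol

This means we can reliably transmit up to 0.2635 bits of information per channel use.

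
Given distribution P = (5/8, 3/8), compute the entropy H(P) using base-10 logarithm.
0.2873 dits

Shannon entropy is H(X) = -Σ p(x) log p(x).

For P = (5/8, 3/8):
H = -5/8 × log_10(5/8) -3/8 × log_10(3/8)
H = 0.2873 dits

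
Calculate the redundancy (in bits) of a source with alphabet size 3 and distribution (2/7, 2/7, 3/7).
0.0283 bits

Redundancy measures how far a source is from maximum entropy:
R = H_max - H(X)

Maximum entropy for 3 symbols: H_max = log_2(3) = 1.5850 bits
Actual entropy: H(X) = 1.5567 bits
Redundancy: R = 1.5850 - 1.5567 = 0.0283 bits

This redundancy represents potential for compression: the source could be compressed by 0.0283 bits per symbol.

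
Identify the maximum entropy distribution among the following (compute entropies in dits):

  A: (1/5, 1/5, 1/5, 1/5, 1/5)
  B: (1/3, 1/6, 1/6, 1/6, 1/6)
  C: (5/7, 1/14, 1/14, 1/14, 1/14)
A

For a discrete distribution over n outcomes, entropy is maximized by the uniform distribution.

Computing entropies:
H(A) = 0.6990 dits
H(B) = 0.6778 dits
H(C) = 0.4318 dits

The uniform distribution (where all probabilities equal 1/5) achieves the maximum entropy of log_10(5) = 0.6990 dits.

Distribution A has the highest entropy.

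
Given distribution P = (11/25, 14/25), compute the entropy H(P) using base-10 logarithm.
0.2979 dits

Shannon entropy is H(X) = -Σ p(x) log p(x).

For P = (11/25, 14/25):
H = -11/25 × log_10(11/25) -14/25 × log_10(14/25)
H = 0.2979 dits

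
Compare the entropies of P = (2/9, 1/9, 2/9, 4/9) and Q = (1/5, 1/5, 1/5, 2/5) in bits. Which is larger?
Q

Computing entropies in bits:
H(P) = 1.8366
H(Q) = 1.9219

Distribution Q has higher entropy.

Intuition: The distribution closer to uniform (more spread out) has higher entropy.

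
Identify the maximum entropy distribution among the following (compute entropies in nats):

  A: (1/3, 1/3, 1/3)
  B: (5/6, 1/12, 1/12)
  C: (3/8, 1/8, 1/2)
A

For a discrete distribution over n outcomes, entropy is maximized by the uniform distribution.

Computing entropies:
H(A) = 1.0986 nats
H(B) = 0.5661 nats
H(C) = 0.9743 nats

The uniform distribution (where all probabilities equal 1/3) achieves the maximum entropy of log_e(3) = 1.0986 nats.

Distribution A has the highest entropy.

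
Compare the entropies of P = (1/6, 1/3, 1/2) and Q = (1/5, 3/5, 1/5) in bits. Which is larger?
P

Computing entropies in bits:
H(P) = 1.4591
H(Q) = 1.3710

Distribution P has higher entropy.

Intuition: The distribution closer to uniform (more spread out) has higher entropy.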